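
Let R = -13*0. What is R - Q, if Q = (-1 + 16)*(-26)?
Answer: 390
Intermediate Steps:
Q = -390 (Q = 15*(-26) = -390)
R = 0
R - Q = 0 - 1*(-390) = 0 + 390 = 390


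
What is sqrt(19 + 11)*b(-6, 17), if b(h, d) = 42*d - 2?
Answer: 712*sqrt(30) ≈ 3899.8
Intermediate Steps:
b(h, d) = -2 + 42*d
sqrt(19 + 11)*b(-6, 17) = sqrt(19 + 11)*(-2 + 42*17) = sqrt(30)*(-2 + 714) = sqrt(30)*712 = 712*sqrt(30)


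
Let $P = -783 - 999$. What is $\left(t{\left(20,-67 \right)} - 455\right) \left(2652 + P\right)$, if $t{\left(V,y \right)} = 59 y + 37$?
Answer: $-3802770$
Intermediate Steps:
$P = -1782$
$t{\left(V,y \right)} = 37 + 59 y$
$\left(t{\left(20,-67 \right)} - 455\right) \left(2652 + P\right) = \left(\left(37 + 59 \left(-67\right)\right) - 455\right) \left(2652 - 1782\right) = \left(\left(37 - 3953\right) - 455\right) 870 = \left(-3916 - 455\right) 870 = \left(-4371\right) 870 = -3802770$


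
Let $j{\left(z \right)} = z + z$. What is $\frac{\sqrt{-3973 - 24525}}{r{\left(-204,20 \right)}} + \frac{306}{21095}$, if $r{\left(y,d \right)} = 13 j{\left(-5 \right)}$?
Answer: $\frac{306}{21095} - \frac{i \sqrt{28498}}{130} \approx 0.014506 - 1.2986 i$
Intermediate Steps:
$j{\left(z \right)} = 2 z$
$r{\left(y,d \right)} = -130$ ($r{\left(y,d \right)} = 13 \cdot 2 \left(-5\right) = 13 \left(-10\right) = -130$)
$\frac{\sqrt{-3973 - 24525}}{r{\left(-204,20 \right)}} + \frac{306}{21095} = \frac{\sqrt{-3973 - 24525}}{-130} + \frac{306}{21095} = \sqrt{-28498} \left(- \frac{1}{130}\right) + 306 \cdot \frac{1}{21095} = i \sqrt{28498} \left(- \frac{1}{130}\right) + \frac{306}{21095} = - \frac{i \sqrt{28498}}{130} + \frac{306}{21095} = \frac{306}{21095} - \frac{i \sqrt{28498}}{130}$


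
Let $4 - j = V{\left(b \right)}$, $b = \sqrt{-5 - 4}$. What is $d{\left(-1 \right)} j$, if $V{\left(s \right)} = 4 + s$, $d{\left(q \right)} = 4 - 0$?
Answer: $- 12 i \approx - 12.0 i$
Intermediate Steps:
$b = 3 i$ ($b = \sqrt{-9} = 3 i \approx 3.0 i$)
$d{\left(q \right)} = 4$ ($d{\left(q \right)} = 4 + 0 = 4$)
$j = - 3 i$ ($j = 4 - \left(4 + 3 i\right) = - 3 i \approx - 3.0 i$)
$d{\left(-1 \right)} j = 4 \left(- 3 i\right) = - 12 i$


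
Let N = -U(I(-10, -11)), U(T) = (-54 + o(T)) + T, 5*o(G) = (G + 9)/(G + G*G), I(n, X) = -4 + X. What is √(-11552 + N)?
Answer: 2*I*√3516667/35 ≈ 107.16*I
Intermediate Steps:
o(G) = (9 + G)/(5*(G + G²)) (o(G) = ((G + 9)/(G + G*G))/5 = ((9 + G)/(G + G²))/5 = (9 + G)/(5*(G + G²)))
U(T) = -54 + T + (9 + T)/(5*T*(1 + T)) (U(T) = (-54 + (9 + T)/(5*T*(1 + T))) + T = -54 + T + (9 + T)/(5*T*(1 + T)))
N = 12076/175 (N = -(9 + (-4 - 11) + 5*(-4 - 11)*(1 + (-4 - 11))*(-54 + (-4 - 11)))/(5*(-4 - 11)*(1 + (-4 - 11))) = -(9 - 15 + 5*(-15)*(1 - 15)*(-54 - 15))/(5*(-15)*(1 - 15)) = -(-1)*(9 - 15 + 5*(-15)*(-14)*(-69))/(5*15*(-14)) = -(-1)*(-1)*(9 - 15 - 72450)/(5*15*14) = -(-1)*(-1)*(-72456)/(5*15*14) = -1*(-12076/175) = 12076/175 ≈ 69.006)
√(-11552 + N) = √(-11552 + 12076/175) = √(-2009524/175) = 2*I*√3516667/35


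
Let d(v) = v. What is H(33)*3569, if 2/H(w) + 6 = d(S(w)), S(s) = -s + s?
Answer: -3569/3 ≈ -1189.7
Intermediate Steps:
S(s) = 0
H(w) = -⅓ (H(w) = 2/(-6 + 0) = 2/(-6) = 2*(-⅙) = -⅓)
H(33)*3569 = -⅓*3569 = -3569/3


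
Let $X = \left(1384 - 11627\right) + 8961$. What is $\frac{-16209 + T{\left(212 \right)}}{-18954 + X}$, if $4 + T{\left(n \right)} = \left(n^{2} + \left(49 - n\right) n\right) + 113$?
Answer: $\frac{1428}{5059} \approx 0.28227$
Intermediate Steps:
$X = -1282$ ($X = -10243 + 8961 = -1282$)
$T{\left(n \right)} = 109 + n^{2} + n \left(49 - n\right)$ ($T{\left(n \right)} = -4 + \left(\left(n^{2} + \left(49 - n\right) n\right) + 113\right) = -4 + \left(\left(n^{2} + n \left(49 - n\right)\right) + 113\right) = -4 + \left(113 + n^{2} + n \left(49 - n\right)\right) = 109 + n^{2} + n \left(49 - n\right)$)
$\frac{-16209 + T{\left(212 \right)}}{-18954 + X} = \frac{-16209 + \left(109 + 49 \cdot 212\right)}{-18954 - 1282} = \frac{-16209 + \left(109 + 10388\right)}{-20236} = \left(-16209 + 10497\right) \left(- \frac{1}{20236}\right) = \left(-5712\right) \left(- \frac{1}{20236}\right) = \frac{1428}{5059}$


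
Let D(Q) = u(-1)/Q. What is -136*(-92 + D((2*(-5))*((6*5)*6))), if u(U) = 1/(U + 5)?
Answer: 11260817/900 ≈ 12512.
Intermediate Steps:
u(U) = 1/(5 + U)
D(Q) = 1/(4*Q) (D(Q) = 1/((5 - 1)*Q) = 1/(4*Q))
-136*(-92 + D((2*(-5))*((6*5)*6))) = -136*(-92 + 1/(4*(((2*(-5))*((6*5)*6))))) = -136*(-92 + 1/(4*((-300*6)))) = -136*(-92 + 1/(4*((-10*180)))) = -136*(-92 + (¼)/(-1800)) = -136*(-92 + (¼)*(-1/1800)) = -136*(-92 - 1/7200) = -136*(-662401/7200) = 11260817/900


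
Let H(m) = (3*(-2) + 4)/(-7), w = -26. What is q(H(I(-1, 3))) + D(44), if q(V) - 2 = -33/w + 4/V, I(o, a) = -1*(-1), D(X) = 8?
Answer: 657/26 ≈ 25.269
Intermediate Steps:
I(o, a) = 1
H(m) = 2/7 (H(m) = (-6 + 4)*(-⅐) = -2*(-⅐) = 2/7)
q(V) = 85/26 + 4/V (q(V) = 2 + (-33/(-26) + 4/V) = 2 + (-33*(-1/26) + 4/V) = 2 + (33/26 + 4/V) = 85/26 + 4/V)
q(H(I(-1, 3))) + D(44) = (85/26 + 4/(2/7)) + 8 = (85/26 + 4*(7/2)) + 8 = (85/26 + 14) + 8 = 449/26 + 8 = 657/26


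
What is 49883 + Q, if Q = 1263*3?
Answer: 53672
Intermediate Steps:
Q = 3789
49883 + Q = 49883 + 3789 = 53672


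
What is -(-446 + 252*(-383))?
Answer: 96962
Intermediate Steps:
-(-446 + 252*(-383)) = -(-446 - 96516) = -1*(-96962) = 96962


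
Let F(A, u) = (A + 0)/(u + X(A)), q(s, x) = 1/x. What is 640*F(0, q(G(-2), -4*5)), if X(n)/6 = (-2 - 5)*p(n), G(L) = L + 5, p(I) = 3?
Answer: 0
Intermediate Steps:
G(L) = 5 + L
X(n) = -126 (X(n) = 6*((-2 - 5)*3) = 6*(-7*3) = 6*(-21) = -126)
F(A, u) = A/(-126 + u) (F(A, u) = (A + 0)/(u - 126) = A/(-126 + u))
640*F(0, q(G(-2), -4*5)) = 640*(0/(-126 + 1/(-4*5))) = 640*(0/(-126 + 1/(-20))) = 640*(0/(-126 - 1/20)) = 640*(0/(-2521/20)) = 640*(0*(-20/2521)) = 640*0 = 0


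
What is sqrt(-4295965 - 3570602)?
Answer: 3*I*sqrt(874063) ≈ 2804.7*I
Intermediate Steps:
sqrt(-4295965 - 3570602) = sqrt(-7866567) = 3*I*sqrt(874063)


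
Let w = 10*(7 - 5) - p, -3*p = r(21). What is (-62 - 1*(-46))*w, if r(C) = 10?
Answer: -1120/3 ≈ -373.33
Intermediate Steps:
p = -10/3 (p = -⅓*10 = -10/3 ≈ -3.3333)
w = 70/3 (w = 10*(7 - 5) - 1*(-10/3) = 10*2 + 10/3 = 20 + 10/3 = 70/3 ≈ 23.333)
(-62 - 1*(-46))*w = (-62 - 1*(-46))*(70/3) = (-62 + 46)*(70/3) = -16*70/3 = -1120/3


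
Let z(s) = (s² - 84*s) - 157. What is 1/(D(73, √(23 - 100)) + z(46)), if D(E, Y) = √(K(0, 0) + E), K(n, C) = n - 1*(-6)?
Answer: -1905/3628946 - √79/3628946 ≈ -0.00052739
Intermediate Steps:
K(n, C) = 6 + n (K(n, C) = n + 6 = 6 + n)
D(E, Y) = √(6 + E) (D(E, Y) = √((6 + 0) + E) = √(6 + E))
z(s) = -157 + s² - 84*s
1/(D(73, √(23 - 100)) + z(46)) = 1/(√(6 + 73) + (-157 + 46² - 84*46)) = 1/(√79 + (-157 + 2116 - 3864)) = 1/(√79 - 1905) = 1/(-1905 + √79)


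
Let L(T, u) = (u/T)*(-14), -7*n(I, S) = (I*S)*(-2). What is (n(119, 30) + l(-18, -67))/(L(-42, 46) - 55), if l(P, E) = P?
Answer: -3006/119 ≈ -25.260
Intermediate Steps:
n(I, S) = 2*I*S/7 (n(I, S) = -I*S*(-2)/7 = -(-2)*I*S/7 = 2*I*S/7)
L(T, u) = -14*u/T
(n(119, 30) + l(-18, -67))/(L(-42, 46) - 55) = ((2/7)*119*30 - 18)/(-14*46/(-42) - 55) = (1020 - 18)/(-14*46*(-1/42) - 55) = 1002/(46/3 - 55) = 1002/(-119/3) = 1002*(-3/119) = -3006/119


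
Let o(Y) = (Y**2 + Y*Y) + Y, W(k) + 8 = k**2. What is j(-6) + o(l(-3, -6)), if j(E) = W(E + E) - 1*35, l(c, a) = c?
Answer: 116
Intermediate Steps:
W(k) = -8 + k**2
j(E) = -43 + 4*E**2 (j(E) = (-8 + (E + E)**2) - 1*35 = (-8 + (2*E)**2) - 35 = (-8 + 4*E**2) - 35 = -43 + 4*E**2)
o(Y) = Y + 2*Y**2 (o(Y) = (Y**2 + Y**2) + Y = 2*Y**2 + Y = Y + 2*Y**2)
j(-6) + o(l(-3, -6)) = (-43 + 4*(-6)**2) - 3*(1 + 2*(-3)) = (-43 + 4*36) - 3*(1 - 6) = (-43 + 144) - 3*(-5) = 101 + 15 = 116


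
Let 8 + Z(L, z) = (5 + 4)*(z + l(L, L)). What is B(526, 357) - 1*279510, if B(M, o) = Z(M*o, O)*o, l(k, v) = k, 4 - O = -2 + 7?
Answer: 603057987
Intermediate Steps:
O = -1 (O = 4 - (-2 + 7) = 4 - 1*5 = 4 - 5 = -1)
Z(L, z) = -8 + 9*L + 9*z (Z(L, z) = -8 + (5 + 4)*(z + L) = -8 + 9*(L + z) = -8 + (9*L + 9*z) = -8 + 9*L + 9*z)
B(M, o) = o*(-17 + 9*M*o) (B(M, o) = (-8 + 9*(M*o) + 9*(-1))*o = (-8 + 9*M*o - 9)*o = (-17 + 9*M*o)*o = o*(-17 + 9*M*o))
B(526, 357) - 1*279510 = 357*(-17 + 9*526*357) - 1*279510 = 357*(-17 + 1690038) - 279510 = 357*1690021 - 279510 = 603337497 - 279510 = 603057987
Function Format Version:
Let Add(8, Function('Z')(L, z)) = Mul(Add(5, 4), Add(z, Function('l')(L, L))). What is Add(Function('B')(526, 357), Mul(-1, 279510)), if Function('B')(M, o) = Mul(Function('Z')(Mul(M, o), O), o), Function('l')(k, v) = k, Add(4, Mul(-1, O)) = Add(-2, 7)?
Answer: 603057987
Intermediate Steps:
O = -1 (O = Add(4, Mul(-1, Add(-2, 7))) = Add(4, Mul(-1, 5)) = Add(4, -5) = -1)
Function('Z')(L, z) = Add(-8, Mul(9, L), Mul(9, z)) (Function('Z')(L, z) = Add(-8, Mul(Add(5, 4), Add(z, L))) = Add(-8, Mul(9, Add(L, z))) = Add(-8, Add(Mul(9, L), Mul(9, z))) = Add(-8, Mul(9, L), Mul(9, z)))
Function('B')(M, o) = Mul(o, Add(-17, Mul(9, M, o))) (Function('B')(M, o) = Mul(Add(-8, Mul(9, Mul(M, o)), Mul(9, -1)), o) = Mul(Add(-8, Mul(9, M, o), -9), o) = Mul(Add(-17, Mul(9, M, o)), o) = Mul(o, Add(-17, Mul(9, M, o))))
Add(Function('B')(526, 357), Mul(-1, 279510)) = Add(Mul(357, Add(-17, Mul(9, 526, 357))), Mul(-1, 279510)) = Add(Mul(357, Add(-17, 1690038)), -279510) = Add(Mul(357, 1690021), -279510) = Add(603337497, -279510) = 603057987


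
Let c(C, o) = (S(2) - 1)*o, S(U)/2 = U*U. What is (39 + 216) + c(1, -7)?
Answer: 206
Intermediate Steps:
S(U) = 2*U² (S(U) = 2*(U*U) = 2*U²)
c(C, o) = 7*o (c(C, o) = (2*2² - 1)*o = (2*4 - 1)*o = (8 - 1)*o = 7*o)
(39 + 216) + c(1, -7) = (39 + 216) + 7*(-7) = 255 - 49 = 206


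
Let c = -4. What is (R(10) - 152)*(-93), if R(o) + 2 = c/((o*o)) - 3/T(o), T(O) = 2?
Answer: 723261/50 ≈ 14465.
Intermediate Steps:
R(o) = -7/2 - 4/o**2 (R(o) = -2 + (-4/o**2 - 3/2) = -2 + (-3/2 - 4/o**2) = -7/2 - 4/o**2)
(R(10) - 152)*(-93) = ((-7/2 - 4/10**2) - 152)*(-93) = ((-7/2 - 4*1/100) - 152)*(-93) = ((-7/2 - 1/25) - 152)*(-93) = (-177/50 - 152)*(-93) = -7777/50*(-93) = 723261/50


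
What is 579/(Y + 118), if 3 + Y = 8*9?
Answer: 579/187 ≈ 3.0963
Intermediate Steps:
Y = 69 (Y = -3 + 8*9 = -3 + 72 = 69)
579/(Y + 118) = 579/(69 + 118) = 579/187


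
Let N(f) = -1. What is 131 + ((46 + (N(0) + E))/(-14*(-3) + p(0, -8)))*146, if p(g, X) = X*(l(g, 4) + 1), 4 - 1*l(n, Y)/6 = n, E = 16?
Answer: 5896/79 ≈ 74.633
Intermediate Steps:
l(n, Y) = 24 - 6*n
p(g, X) = X*(25 - 6*g) (p(g, X) = X*((24 - 6*g) + 1) = X*(25 - 6*g))
131 + ((46 + (N(0) + E))/(-14*(-3) + p(0, -8)))*146 = 131 + ((46 + (-1 + 16))/(-14*(-3) - 8*(25 - 6*0)))*146 = 131 + ((46 + 15)/(42 - 8*(25 + 0)))*146 = 131 + (61/(42 - 8*25))*146 = 131 + (61/(42 - 200))*146 = 131 + (61/(-158))*146 = 131 + (61*(-1/158))*146 = 131 - 61/158*146 = 131 - 4453/79 = 5896/79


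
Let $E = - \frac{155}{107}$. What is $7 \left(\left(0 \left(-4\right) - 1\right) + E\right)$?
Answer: $- \frac{1834}{107} \approx -17.14$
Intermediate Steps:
$E = - \frac{155}{107}$ ($E = \left(-155\right) \frac{1}{107} = - \frac{155}{107} \approx -1.4486$)
$7 \left(\left(0 \left(-4\right) - 1\right) + E\right) = 7 \left(\left(0 \left(-4\right) - 1\right) - \frac{155}{107}\right) = 7 \left(\left(0 - 1\right) - \frac{155}{107}\right) = 7 \left(-1 - \frac{155}{107}\right) = 7 \left(- \frac{262}{107}\right) = - \frac{1834}{107}$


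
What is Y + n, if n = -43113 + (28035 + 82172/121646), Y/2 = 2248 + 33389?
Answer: 3418050394/60823 ≈ 56197.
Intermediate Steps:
Y = 71274 (Y = 2*(2248 + 33389) = 2*35637 = 71274)
n = -917048108/60823 (n = -43113 + (28035 + 82172*(1/121646)) = -43113 + (28035 + 41086/60823) = -43113 + 1705213891/60823 = -917048108/60823 ≈ -15077.)
Y + n = 71274 - 917048108/60823 = 3418050394/60823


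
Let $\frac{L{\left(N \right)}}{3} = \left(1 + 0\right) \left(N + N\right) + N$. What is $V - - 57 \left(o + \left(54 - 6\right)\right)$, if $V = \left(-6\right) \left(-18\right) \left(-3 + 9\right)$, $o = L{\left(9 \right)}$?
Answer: $8001$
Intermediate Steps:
$L{\left(N \right)} = 9 N$ ($L{\left(N \right)} = 3 \left(\left(1 + 0\right) \left(N + N\right) + N\right) = 3 \left(1 \cdot 2 N + N\right) = 3 \left(2 N + N\right) = 3 \cdot 3 N = 9 N$)
$o = 81$ ($o = 9 \cdot 9 = 81$)
$V = 648$ ($V = 108 \cdot 6 = 648$)
$V - - 57 \left(o + \left(54 - 6\right)\right) = 648 - - 57 \left(81 + \left(54 - 6\right)\right) = 648 - - 57 \left(81 + 48\right) = 648 - \left(-57\right) 129 = 648 - -7353 = 648 + 7353 = 8001$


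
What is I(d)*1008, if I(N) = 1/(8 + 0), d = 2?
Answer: 126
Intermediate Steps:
I(N) = 1/8
I(d)*1008 = (1/8)*1008 = 126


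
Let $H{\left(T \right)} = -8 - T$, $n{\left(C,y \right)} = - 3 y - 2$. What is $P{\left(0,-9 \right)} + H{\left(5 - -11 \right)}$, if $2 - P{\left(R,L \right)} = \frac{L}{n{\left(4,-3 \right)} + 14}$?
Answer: $- \frac{151}{7} \approx -21.571$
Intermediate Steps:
$n{\left(C,y \right)} = -2 - 3 y$
$P{\left(R,L \right)} = 2 - \frac{L}{21}$ ($P{\left(R,L \right)} = 2 - \frac{L}{\left(-2 - -9\right) + 14} = 2 - \frac{L}{\left(-2 + 9\right) + 14} = 2 - \frac{L}{7 + 14} = 2 - \frac{L}{21}$)
$P{\left(0,-9 \right)} + H{\left(5 - -11 \right)} = \left(2 - - \frac{3}{7}\right) - \left(13 + 11\right) = \left(2 + \frac{3}{7}\right) - 24 = \frac{17}{7} - 24 = - \frac{151}{7}$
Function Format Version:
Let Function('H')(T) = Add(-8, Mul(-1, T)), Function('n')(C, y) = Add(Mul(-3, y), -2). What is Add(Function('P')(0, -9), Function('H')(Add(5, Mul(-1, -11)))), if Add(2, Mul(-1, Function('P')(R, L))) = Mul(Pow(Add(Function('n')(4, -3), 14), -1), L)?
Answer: Rational(-151, 7) ≈ -21.571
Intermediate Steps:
Function('n')(C, y) = Add(-2, Mul(-3, y))
Function('P')(R, L) = Add(2, Mul(Rational(-1, 21), L)) (Function('P')(R, L) = Add(2, Mul(-1, Mul(Pow(Add(Add(-2, Mul(-3, -3)), 14), -1), L))) = Add(2, Mul(-1, Mul(Pow(Add(Add(-2, 9), 14), -1), L))) = Add(2, Mul(-1, Mul(Pow(Add(7, 14), -1), L))) = Add(2, Mul(-1, Mul(Pow(21, -1), L))) = Add(2, Mul(-1, Mul(Rational(1, 21), L))) = Add(2, Mul(Rational(-1, 21), L)))
Add(Function('P')(0, -9), Function('H')(Add(5, Mul(-1, -11)))) = Add(Add(2, Mul(Rational(-1, 21), -9)), Add(-8, Mul(-1, Add(5, Mul(-1, -11))))) = Add(Add(2, Rational(3, 7)), Add(-8, Mul(-1, Add(5, 11)))) = Add(Rational(17, 7), Add(-8, Mul(-1, 16))) = Add(Rational(17, 7), Add(-8, -16)) = Add(Rational(17, 7), -24) = Rational(-151, 7)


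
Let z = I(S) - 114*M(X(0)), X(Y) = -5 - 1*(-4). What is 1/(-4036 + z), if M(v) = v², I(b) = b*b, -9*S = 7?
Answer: -81/336101 ≈ -0.00024100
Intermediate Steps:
S = -7/9 (S = -⅑*7 = -7/9 ≈ -0.77778)
X(Y) = -1 (X(Y) = -5 + 4 = -1)
I(b) = b²
z = -9185/81 (z = (-7/9)² - 114*(-1)² = 49/81 - 114*1 = 49/81 - 114 = -9185/81 ≈ -113.40)
1/(-4036 + z) = 1/(-4036 - 9185/81) = 1/(-336101/81) = -81/336101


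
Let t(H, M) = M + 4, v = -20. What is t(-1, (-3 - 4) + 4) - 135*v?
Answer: 2701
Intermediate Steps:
t(H, M) = 4 + M
t(-1, (-3 - 4) + 4) - 135*v = (4 + ((-3 - 4) + 4)) - 135*(-20) = (4 + (-7 + 4)) + 2700 = (4 - 3) + 2700 = 1 + 2700 = 2701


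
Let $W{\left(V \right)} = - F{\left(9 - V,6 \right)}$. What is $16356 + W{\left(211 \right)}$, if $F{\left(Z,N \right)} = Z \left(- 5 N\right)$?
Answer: $10296$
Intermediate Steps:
$F{\left(Z,N \right)} = - 5 N Z$
$W{\left(V \right)} = 270 - 30 V$ ($W{\left(V \right)} = - \left(-5\right) 6 \left(9 - V\right) = - (-270 + 30 V) = 270 - 30 V$)
$16356 + W{\left(211 \right)} = 16356 + \left(270 - 6330\right) = 16356 - 6060 = 10296$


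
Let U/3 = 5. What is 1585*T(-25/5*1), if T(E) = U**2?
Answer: 356625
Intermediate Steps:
U = 15 (U = 3*5 = 15)
T(E) = 225 (T(E) = 15**2 = 225)
1585*T(-25/5*1) = 1585*225 = 356625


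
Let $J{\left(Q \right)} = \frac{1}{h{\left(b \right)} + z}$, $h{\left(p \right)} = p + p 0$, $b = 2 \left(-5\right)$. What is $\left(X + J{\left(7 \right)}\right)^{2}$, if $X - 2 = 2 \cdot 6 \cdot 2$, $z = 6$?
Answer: $\frac{10609}{16} \approx 663.06$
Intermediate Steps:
$b = -10$
$X = 26$ ($X = 2 + 2 \cdot 6 \cdot 2 = 2 + 12 \cdot 2 = 2 + 24 = 26$)
$h{\left(p \right)} = p$ ($h{\left(p \right)} = p + 0 = p$)
$J{\left(Q \right)} = - \frac{1}{4}$ ($J{\left(Q \right)} = \frac{1}{-10 + 6} = \frac{1}{-4} = - \frac{1}{4}$)
$\left(X + J{\left(7 \right)}\right)^{2} = \left(26 - \frac{1}{4}\right)^{2} = \left(\frac{103}{4}\right)^{2} = \frac{10609}{16}$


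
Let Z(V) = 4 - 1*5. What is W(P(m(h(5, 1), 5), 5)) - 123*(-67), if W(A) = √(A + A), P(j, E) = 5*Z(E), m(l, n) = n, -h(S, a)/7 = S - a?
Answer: 8241 + I*√10 ≈ 8241.0 + 3.1623*I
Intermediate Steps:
h(S, a) = -7*S + 7*a (h(S, a) = -7*(S - a) = -7*S + 7*a)
Z(V) = -1 (Z(V) = 4 - 5 = -1)
P(j, E) = -5 (P(j, E) = 5*(-1) = -5)
W(A) = √2*√A (W(A) = √(2*A) = √2*√A)
W(P(m(h(5, 1), 5), 5)) - 123*(-67) = √2*√(-5) - 123*(-67) = √2*(I*√5) + 8241 = I*√10 + 8241 = 8241 + I*√10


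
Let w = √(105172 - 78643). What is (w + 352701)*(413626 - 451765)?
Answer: -13451663439 - 38139*√26529 ≈ -1.3458e+10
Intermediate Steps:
w = √26529 ≈ 162.88
(w + 352701)*(413626 - 451765) = (√26529 + 352701)*(413626 - 451765) = (352701 + √26529)*(-38139) = -13451663439 - 38139*√26529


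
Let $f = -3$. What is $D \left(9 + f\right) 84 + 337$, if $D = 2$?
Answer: $1345$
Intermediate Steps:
$D \left(9 + f\right) 84 + 337 = 2 \left(9 - 3\right) 84 + 337 = 2 \cdot 6 \cdot 84 + 337 = 12 \cdot 84 + 337 = 1008 + 337 = 1345$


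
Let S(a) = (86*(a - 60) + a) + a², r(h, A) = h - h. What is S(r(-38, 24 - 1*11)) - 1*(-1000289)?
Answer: 995129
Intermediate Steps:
r(h, A) = 0
S(a) = -5160 + a² + 87*a (S(a) = (86*(-60 + a) + a) + a² = ((-5160 + 86*a) + a) + a² = (-5160 + 87*a) + a² = -5160 + a² + 87*a)
S(r(-38, 24 - 1*11)) - 1*(-1000289) = (-5160 + 0² + 87*0) - 1*(-1000289) = (-5160 + 0 + 0) + 1000289 = -5160 + 1000289 = 995129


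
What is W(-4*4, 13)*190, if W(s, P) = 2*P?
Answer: 4940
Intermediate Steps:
W(-4*4, 13)*190 = (2*13)*190 = 26*190 = 4940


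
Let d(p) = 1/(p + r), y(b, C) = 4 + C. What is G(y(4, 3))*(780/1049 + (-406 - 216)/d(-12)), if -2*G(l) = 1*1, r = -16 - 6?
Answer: -11092516/1049 ≈ -10574.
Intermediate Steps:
r = -22
d(p) = 1/(-22 + p) (d(p) = 1/(p - 22) = 1/(-22 + p))
G(l) = -½ (G(l) = -1/2 = -½*1 = -½)
G(y(4, 3))*(780/1049 + (-406 - 216)/d(-12)) = -(780/1049 + (-406 - 216)/(1/(-22 - 12)))/2 = -(780*(1/1049) - 622/(1/(-34)))/2 = -(780/1049 - 622/(-1/34))/2 = -(780/1049 - 622*(-34))/2 = -(780/1049 + 21148)/2 = -½*22185032/1049 = -11092516/1049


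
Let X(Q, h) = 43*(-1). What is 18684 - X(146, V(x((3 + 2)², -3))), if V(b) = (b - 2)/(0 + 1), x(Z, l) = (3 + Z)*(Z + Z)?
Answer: 18727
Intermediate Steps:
x(Z, l) = 2*Z*(3 + Z) (x(Z, l) = (3 + Z)*(2*Z) = 2*Z*(3 + Z))
V(b) = -2 + b (V(b) = (-2 + b)/1 = (-2 + b)*1 = -2 + b)
X(Q, h) = -43
18684 - X(146, V(x((3 + 2)², -3))) = 18684 - 1*(-43) = 18684 + 43 = 18727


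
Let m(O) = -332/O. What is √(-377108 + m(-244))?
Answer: 3*I*√155912645/61 ≈ 614.09*I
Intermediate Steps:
√(-377108 + m(-244)) = √(-377108 - 332/(-244)) = √(-377108 - 332*(-1/244)) = √(-377108 + 83/61) = √(-23003505/61) = 3*I*√155912645/61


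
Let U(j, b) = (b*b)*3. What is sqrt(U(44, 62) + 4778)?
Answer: sqrt(16310) ≈ 127.71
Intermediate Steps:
U(j, b) = 3*b**2 (U(j, b) = b**2*3 = 3*b**2)
sqrt(U(44, 62) + 4778) = sqrt(3*62**2 + 4778) = sqrt(3*3844 + 4778) = sqrt(11532 + 4778) = sqrt(16310)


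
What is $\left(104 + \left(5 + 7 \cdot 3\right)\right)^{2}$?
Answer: $16900$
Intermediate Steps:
$\left(104 + \left(5 + 7 \cdot 3\right)\right)^{2} = \left(104 + \left(5 + 21\right)\right)^{2} = \left(104 + 26\right)^{2} = 130^{2} = 16900$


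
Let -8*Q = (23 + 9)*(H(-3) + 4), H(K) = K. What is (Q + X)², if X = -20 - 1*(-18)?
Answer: 36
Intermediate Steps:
X = -2 (X = -20 + 18 = -2)
Q = -4 (Q = -(23 + 9)*(-3 + 4)/8 = -4 ≈ -4.0000)
(Q + X)² = (-4 - 2)² = (-6)² = 36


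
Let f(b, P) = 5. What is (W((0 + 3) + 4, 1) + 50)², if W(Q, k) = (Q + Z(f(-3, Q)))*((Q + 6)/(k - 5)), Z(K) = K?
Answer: 121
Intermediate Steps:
W(Q, k) = (5 + Q)*(6 + Q)/(-5 + k) (W(Q, k) = (Q + 5)*((Q + 6)/(k - 5)) = (5 + Q)*((6 + Q)/(-5 + k)) = (5 + Q)*(6 + Q)/(-5 + k))
(W((0 + 3) + 4, 1) + 50)² = ((30 + ((0 + 3) + 4)² + 11*((0 + 3) + 4))/(-5 + 1) + 50)² = ((30 + (3 + 4)² + 11*(3 + 4))/(-4) + 50)² = (-(30 + 7² + 11*7)/4 + 50)² = (-(30 + 49 + 77)/4 + 50)² = (-¼*156 + 50)² = (-39 + 50)² = 11² = 121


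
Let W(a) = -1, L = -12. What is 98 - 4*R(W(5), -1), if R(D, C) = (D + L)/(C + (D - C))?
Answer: 46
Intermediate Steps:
R(D, C) = (-12 + D)/D (R(D, C) = (D - 12)/(C + (D - C)) = (-12 + D)/D)
98 - 4*R(W(5), -1) = 98 - 4*(-12 - 1)/(-1) = 98 - (-4)*(-13) = 98 - 4*13 = 98 - 52 = 46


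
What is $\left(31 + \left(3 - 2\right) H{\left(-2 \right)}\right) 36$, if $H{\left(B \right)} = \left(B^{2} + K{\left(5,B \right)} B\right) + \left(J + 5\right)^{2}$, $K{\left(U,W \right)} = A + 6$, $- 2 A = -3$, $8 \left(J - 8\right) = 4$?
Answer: $7281$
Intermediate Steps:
$J = \frac{17}{2}$ ($J = 8 + \frac{1}{8} \cdot 4 = 8 + \frac{1}{2} = \frac{17}{2} \approx 8.5$)
$A = \frac{3}{2}$ ($A = \left(- \frac{1}{2}\right) \left(-3\right) = \frac{3}{2} \approx 1.5$)
$K{\left(U,W \right)} = \frac{15}{2}$ ($K{\left(U,W \right)} = \frac{3}{2} + 6 = \frac{15}{2}$)
$H{\left(B \right)} = \frac{729}{4} + B^{2} + \frac{15 B}{2}$ ($H{\left(B \right)} = \left(B^{2} + \frac{15 B}{2}\right) + \left(\frac{17}{2} + 5\right)^{2} = \left(B^{2} + \frac{15 B}{2}\right) + \left(\frac{27}{2}\right)^{2} = \left(B^{2} + \frac{15 B}{2}\right) + \frac{729}{4} = \frac{729}{4} + B^{2} + \frac{15 B}{2}$)
$\left(31 + \left(3 - 2\right) H{\left(-2 \right)}\right) 36 = \left(31 + \left(3 - 2\right) \left(\frac{729}{4} + \left(-2\right)^{2} + \frac{15}{2} \left(-2\right)\right)\right) 36 = \left(31 + 1 \left(\frac{729}{4} + 4 - 15\right)\right) 36 = \left(31 + 1 \cdot \frac{685}{4}\right) 36 = \left(31 + \frac{685}{4}\right) 36 = \frac{809}{4} \cdot 36 = 7281$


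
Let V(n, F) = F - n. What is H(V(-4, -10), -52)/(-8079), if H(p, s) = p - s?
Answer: -46/8079 ≈ -0.0056938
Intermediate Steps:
H(V(-4, -10), -52)/(-8079) = ((-10 - 1*(-4)) - 1*(-52))/(-8079) = ((-10 + 4) + 52)*(-1/8079) = (-6 + 52)*(-1/8079) = 46*(-1/8079) = -46/8079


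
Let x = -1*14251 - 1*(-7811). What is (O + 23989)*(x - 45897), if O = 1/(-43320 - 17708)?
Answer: -76621404164867/61028 ≈ -1.2555e+9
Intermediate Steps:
x = -6440 (x = -14251 + 7811 = -6440)
O = -1/61028 (O = 1/(-61028) = -1/61028 ≈ -1.6386e-5)
(O + 23989)*(x - 45897) = (-1/61028 + 23989)*(-6440 - 45897) = (1464000691/61028)*(-52337) = -76621404164867/61028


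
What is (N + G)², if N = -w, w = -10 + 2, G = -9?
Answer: 1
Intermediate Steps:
w = -8
N = 8 (N = -1*(-8) = 8)
(N + G)² = (8 - 9)² = (-1)² = 1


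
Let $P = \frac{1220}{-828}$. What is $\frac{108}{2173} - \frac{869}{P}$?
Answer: $\frac{390918699}{662765} \approx 589.83$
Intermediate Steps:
$P = - \frac{305}{207}$ ($P = 1220 \left(- \frac{1}{828}\right) = - \frac{305}{207} \approx -1.4734$)
$\frac{108}{2173} - \frac{869}{P} = \frac{108}{2173} - \frac{869}{- \frac{305}{207}} = 108 \cdot \frac{1}{2173} - - \frac{179883}{305} = \frac{108}{2173} + \frac{179883}{305} = \frac{390918699}{662765}$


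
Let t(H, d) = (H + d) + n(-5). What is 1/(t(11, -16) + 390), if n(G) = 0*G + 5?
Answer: 1/390 ≈ 0.0025641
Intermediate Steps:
n(G) = 5 (n(G) = 0 + 5 = 5)
t(H, d) = 5 + H + d (t(H, d) = (H + d) + 5 = 5 + H + d)
1/(t(11, -16) + 390) = 1/((5 + 11 - 16) + 390) = 1/(0 + 390) = 1/390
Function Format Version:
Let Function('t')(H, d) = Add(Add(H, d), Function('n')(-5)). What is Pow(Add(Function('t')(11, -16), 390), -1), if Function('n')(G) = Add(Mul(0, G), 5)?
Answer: Rational(1, 390) ≈ 0.0025641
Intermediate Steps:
Function('n')(G) = 5 (Function('n')(G) = Add(0, 5) = 5)
Function('t')(H, d) = Add(5, H, d) (Function('t')(H, d) = Add(Add(H, d), 5) = Add(5, H, d))
Pow(Add(Function('t')(11, -16), 390), -1) = Pow(Add(Add(5, 11, -16), 390), -1) = Pow(Add(0, 390), -1) = Pow(390, -1) = Rational(1, 390)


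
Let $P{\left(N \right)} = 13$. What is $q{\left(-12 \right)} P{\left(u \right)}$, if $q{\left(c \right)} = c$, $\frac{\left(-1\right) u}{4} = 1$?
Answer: $-156$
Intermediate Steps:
$u = -4$ ($u = \left(-4\right) 1 = -4$)
$q{\left(-12 \right)} P{\left(u \right)} = \left(-12\right) 13 = -156$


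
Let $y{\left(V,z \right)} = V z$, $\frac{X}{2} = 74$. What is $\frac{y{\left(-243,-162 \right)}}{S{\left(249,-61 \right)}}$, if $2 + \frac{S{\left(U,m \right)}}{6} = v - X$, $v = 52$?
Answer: $- \frac{6561}{98} \approx -66.949$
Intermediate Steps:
$X = 148$ ($X = 2 \cdot 74 = 148$)
$S{\left(U,m \right)} = -588$ ($S{\left(U,m \right)} = -12 + 6 \left(52 - 148\right) = -12 + 6 \left(-96\right) = -12 - 576 = -588$)
$\frac{y{\left(-243,-162 \right)}}{S{\left(249,-61 \right)}} = \frac{\left(-243\right) \left(-162\right)}{-588} = 39366 \left(- \frac{1}{588}\right) = - \frac{6561}{98}$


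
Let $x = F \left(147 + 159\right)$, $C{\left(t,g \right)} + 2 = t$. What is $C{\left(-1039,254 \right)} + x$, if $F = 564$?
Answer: $171543$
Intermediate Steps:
$C{\left(t,g \right)} = -2 + t$
$x = 172584$ ($x = 564 \left(147 + 159\right) = 564 \cdot 306 = 172584$)
$C{\left(-1039,254 \right)} + x = \left(-2 - 1039\right) + 172584 = -1041 + 172584 = 171543$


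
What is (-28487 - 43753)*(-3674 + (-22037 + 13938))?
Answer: 850481520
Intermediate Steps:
(-28487 - 43753)*(-3674 + (-22037 + 13938)) = -72240*(-3674 - 8099) = -72240*(-11773) = 850481520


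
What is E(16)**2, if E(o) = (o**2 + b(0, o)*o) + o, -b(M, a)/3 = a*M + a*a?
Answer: 144384256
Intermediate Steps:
b(M, a) = -3*a**2 - 3*M*a (b(M, a) = -3*(a*M + a*a) = -3*(M*a + a**2) = -3*(a**2 + M*a) = -3*a**2 - 3*M*a)
E(o) = o + o**2 - 3*o**3 (E(o) = (o**2 + (-3*o*(0 + o))*o) + o = (o**2 + (-3*o*o)*o) + o = (o**2 + (-3*o**2)*o) + o = (o**2 - 3*o**3) + o = o + o**2 - 3*o**3)
E(16)**2 = (16*(1 + 16 - 3*16**2))**2 = (16*(1 + 16 - 3*256))**2 = (16*(1 + 16 - 768))**2 = (16*(-751))**2 = (-12016)**2 = 144384256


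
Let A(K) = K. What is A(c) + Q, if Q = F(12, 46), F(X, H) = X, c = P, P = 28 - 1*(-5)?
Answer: 45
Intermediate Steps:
P = 33 (P = 28 + 5 = 33)
c = 33
Q = 12
A(c) + Q = 33 + 12 = 45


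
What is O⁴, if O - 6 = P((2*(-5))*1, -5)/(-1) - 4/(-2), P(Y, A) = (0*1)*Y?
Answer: 4096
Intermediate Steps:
P(Y, A) = 0 (P(Y, A) = 0*Y = 0)
O = 8 (O = 6 + (0/(-1) - 4/(-2)) = 6 + (0*(-1) - 4*(-½)) = 6 + (0 + 2) = 6 + 2 = 8)
O⁴ = 8⁴ = 4096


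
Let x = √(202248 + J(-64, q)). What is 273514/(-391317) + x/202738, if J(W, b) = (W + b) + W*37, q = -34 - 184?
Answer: -273514/391317 + √199598/202738 ≈ -0.69675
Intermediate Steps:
q = -218
J(W, b) = b + 38*W (J(W, b) = (W + b) + 37*W = b + 38*W)
x = √199598 (x = √(202248 + (-218 + 38*(-64))) = √(202248 + (-218 - 2432)) = √(202248 - 2650) = √199598 ≈ 446.76)
273514/(-391317) + x/202738 = 273514/(-391317) + √199598/202738 = 273514*(-1/391317) + √199598*(1/202738) = -273514/391317 + √199598/202738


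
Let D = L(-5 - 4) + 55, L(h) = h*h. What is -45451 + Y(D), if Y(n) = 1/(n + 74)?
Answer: -9544709/210 ≈ -45451.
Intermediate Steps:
L(h) = h²
D = 136 (D = (-5 - 4)² + 55 = (-9)² + 55 = 81 + 55 = 136)
Y(n) = 1/(74 + n)
-45451 + Y(D) = -45451 + 1/(74 + 136) = -45451 + 1/210 = -9544709/210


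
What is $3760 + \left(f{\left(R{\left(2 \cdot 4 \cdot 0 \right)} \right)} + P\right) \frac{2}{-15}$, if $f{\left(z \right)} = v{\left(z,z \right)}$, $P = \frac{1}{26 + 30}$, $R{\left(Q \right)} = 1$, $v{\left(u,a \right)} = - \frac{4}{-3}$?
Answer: $\frac{4737373}{1260} \approx 3759.8$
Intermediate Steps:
$v{\left(u,a \right)} = \frac{4}{3}$ ($v{\left(u,a \right)} = \left(-4\right) \left(- \frac{1}{3}\right) = \frac{4}{3}$)
$P = \frac{1}{56} \approx 0.017857$
$f{\left(z \right)} = \frac{4}{3}$
$3760 + \left(f{\left(R{\left(2 \cdot 4 \cdot 0 \right)} \right)} + P\right) \frac{2}{-15} = 3760 + \left(\frac{4}{3} + \frac{1}{56}\right) \frac{2}{-15} = 3760 + \frac{227 \cdot 2 \left(- \frac{1}{15}\right)}{168} = 3760 + \frac{227}{168} \left(- \frac{2}{15}\right) = 3760 - \frac{227}{1260} = \frac{4737373}{1260}$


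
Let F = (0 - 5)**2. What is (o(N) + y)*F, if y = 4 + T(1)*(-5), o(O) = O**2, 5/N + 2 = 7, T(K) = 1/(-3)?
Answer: 500/3 ≈ 166.67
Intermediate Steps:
T(K) = -1/3 (T(K) = 1*(-1/3) = -1/3)
N = 1 (N = 5/(-2 + 7) = 5/5 = 5*(1/5) = 1)
y = 17/3 (y = 4 - 1/3*(-5) = 4 + 5/3 = 17/3 ≈ 5.6667)
F = 25 (F = (-5)**2 = 25)
(o(N) + y)*F = (1**2 + 17/3)*25 = (1 + 17/3)*25 = (20/3)*25 = 500/3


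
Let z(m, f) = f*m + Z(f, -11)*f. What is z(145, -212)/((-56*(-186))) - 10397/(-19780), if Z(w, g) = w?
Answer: 12164071/6438390 ≈ 1.8893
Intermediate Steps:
z(m, f) = f² + f*m (z(m, f) = f*m + f*f = f*m + f² = f² + f*m)
z(145, -212)/((-56*(-186))) - 10397/(-19780) = (-212*(-212 + 145))/((-56*(-186))) - 10397/(-19780) = -212*(-67)/10416 - 10397*(-1/19780) = 14204*(1/10416) + 10397/19780 = 3551/2604 + 10397/19780 = 12164071/6438390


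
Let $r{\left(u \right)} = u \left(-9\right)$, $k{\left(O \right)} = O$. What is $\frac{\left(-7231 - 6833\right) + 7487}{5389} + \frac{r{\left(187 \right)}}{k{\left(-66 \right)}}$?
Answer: $\frac{261685}{10778} \approx 24.28$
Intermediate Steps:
$r{\left(u \right)} = - 9 u$
$\frac{\left(-7231 - 6833\right) + 7487}{5389} + \frac{r{\left(187 \right)}}{k{\left(-66 \right)}} = \frac{\left(-7231 - 6833\right) + 7487}{5389} + \frac{\left(-9\right) 187}{-66} = \left(-14064 + 7487\right) \frac{1}{5389} - - \frac{51}{2} = \left(-6577\right) \frac{1}{5389} + \frac{51}{2} = - \frac{6577}{5389} + \frac{51}{2} = \frac{261685}{10778}$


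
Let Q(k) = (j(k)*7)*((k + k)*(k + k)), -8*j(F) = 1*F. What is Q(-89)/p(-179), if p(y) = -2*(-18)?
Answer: 4934783/72 ≈ 68539.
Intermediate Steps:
j(F) = -F/8
p(y) = 36
Q(k) = -7*k³/2 (Q(k) = (-k/8*7)*((k + k)*(k + k)) = (-7*k/8)*((2*k)*(2*k)) = (-7*k/8)*(4*k²) = -7*k³/2)
Q(-89)/p(-179) = -7/2*(-89)³/36 = -7/2*(-704969)*(1/36) = (4934783/2)*(1/36) = 4934783/72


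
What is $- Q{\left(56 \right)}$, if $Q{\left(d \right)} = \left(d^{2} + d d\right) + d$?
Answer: $-6328$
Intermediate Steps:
$Q{\left(d \right)} = d + 2 d^{2}$ ($Q{\left(d \right)} = \left(d^{2} + d^{2}\right) + d = 2 d^{2} + d = d + 2 d^{2}$)
$- Q{\left(56 \right)} = - 56 \left(1 + 2 \cdot 56\right) = - 56 \left(1 + 112\right) = - 56 \cdot 113 = \left(-1\right) 6328 = -6328$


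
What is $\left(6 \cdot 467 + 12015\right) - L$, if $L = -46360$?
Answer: $61177$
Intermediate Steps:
$\left(6 \cdot 467 + 12015\right) - L = \left(6 \cdot 467 + 12015\right) - -46360 = \left(2802 + 12015\right) + 46360 = 14817 + 46360 = 61177$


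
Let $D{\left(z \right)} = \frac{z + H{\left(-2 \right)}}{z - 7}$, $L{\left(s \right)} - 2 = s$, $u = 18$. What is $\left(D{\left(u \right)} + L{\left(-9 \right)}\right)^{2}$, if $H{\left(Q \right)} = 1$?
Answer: $\frac{3364}{121} \approx 27.802$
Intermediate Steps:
$L{\left(s \right)} = 2 + s$
$D{\left(z \right)} = \frac{1 + z}{-7 + z}$ ($D{\left(z \right)} = \frac{z + 1}{z - 7} = \frac{1 + z}{-7 + z}$)
$\left(D{\left(u \right)} + L{\left(-9 \right)}\right)^{2} = \left(\frac{1 + 18}{-7 + 18} + \left(2 - 9\right)\right)^{2} = \left(\frac{1}{11} \cdot 19 - 7\right)^{2} = \left(\frac{19}{11} - 7\right)^{2} = \left(- \frac{58}{11}\right)^{2} = \frac{3364}{121}$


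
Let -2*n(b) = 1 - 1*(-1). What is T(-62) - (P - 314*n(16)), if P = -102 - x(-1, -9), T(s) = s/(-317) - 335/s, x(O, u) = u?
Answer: -4233495/19654 ≈ -215.40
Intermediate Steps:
n(b) = -1 (n(b) = -(1 - 1*(-1))/2 = -(1 + 1)/2 = -1/2*2 = -1)
T(s) = -335/s - s/317 (T(s) = s*(-1/317) - 335/s = -s/317 - 335/s = -335/s - s/317)
P = -93 (P = -102 - 1*(-9) = -102 + 9 = -93)
T(-62) - (P - 314*n(16)) = (-335/(-62) - 1/317*(-62)) - (-93 - 314*(-1)) = (-335*(-1/62) + 62/317) - (-93 + 314) = (335/62 + 62/317) - 1*221 = 110039/19654 - 221 = -4233495/19654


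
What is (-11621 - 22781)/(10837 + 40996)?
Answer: -34402/51833 ≈ -0.66371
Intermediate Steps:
(-11621 - 22781)/(10837 + 40996) = -34402/51833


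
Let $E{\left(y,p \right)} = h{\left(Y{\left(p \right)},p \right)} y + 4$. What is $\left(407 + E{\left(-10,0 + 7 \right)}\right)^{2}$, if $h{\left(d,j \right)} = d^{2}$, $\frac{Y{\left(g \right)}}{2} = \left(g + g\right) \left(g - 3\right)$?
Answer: $15632250841$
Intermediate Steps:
$Y{\left(g \right)} = 4 g \left(-3 + g\right)$ ($Y{\left(g \right)} = 2 \left(g + g\right) \left(g - 3\right) = 2 \cdot 2 g \left(-3 + g\right) = 4 g \left(-3 + g\right)$)
$E{\left(y,p \right)} = 4 + 16 y p^{2} \left(-3 + p\right)^{2}$ ($E{\left(y,p \right)} = \left(4 p \left(-3 + p\right)\right)^{2} y + 4 = 16 p^{2} \left(-3 + p\right)^{2} y + 4 = 16 y p^{2} \left(-3 + p\right)^{2} + 4 = 4 + 16 y p^{2} \left(-3 + p\right)^{2}$)
$\left(407 + E{\left(-10,0 + 7 \right)}\right)^{2} = \left(407 + \left(4 + 16 \left(-10\right) \left(0 + 7\right)^{2} \left(-3 + \left(0 + 7\right)\right)^{2}\right)\right)^{2} = \left(407 + \left(4 + 16 \left(-10\right) 7^{2} \left(-3 + 7\right)^{2}\right)\right)^{2} = \left(407 + \left(4 + 16 \left(-10\right) 49 \cdot 4^{2}\right)\right)^{2} = \left(407 + \left(4 + 16 \left(-10\right) 49 \cdot 16\right)\right)^{2} = \left(407 + \left(4 - 125440\right)\right)^{2} = \left(407 - 125436\right)^{2} = \left(-125029\right)^{2} = 15632250841$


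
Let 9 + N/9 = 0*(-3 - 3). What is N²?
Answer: 6561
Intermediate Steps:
N = -81 (N = -81 + 9*(0*(-3 - 3)) = -81 + 9*(0*(-6)) = -81 + 9*0 = -81 + 0 = -81)
N² = (-81)² = 6561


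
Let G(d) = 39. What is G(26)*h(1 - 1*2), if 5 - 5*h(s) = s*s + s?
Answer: 39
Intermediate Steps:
h(s) = 1 - s/5 - s²/5 (h(s) = 1 - (s*s + s)/5 = 1 - (s² + s)/5 = 1 - (s + s²)/5 = 1 + (-s/5 - s²/5) = 1 - s/5 - s²/5)
G(26)*h(1 - 1*2) = 39*(1 - (1 - 1*2)/5 - (1 - 1*2)²/5) = 39*(1 - (1 - 2)/5 - (1 - 2)²/5) = 39*(1 - ⅕*(-1) - ⅕*(-1)²) = 39*(1 + ⅕ - ⅕*1) = 39*(1 + ⅕ - ⅕) = 39*1 = 39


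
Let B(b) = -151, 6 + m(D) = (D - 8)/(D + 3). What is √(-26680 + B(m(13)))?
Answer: I*√26831 ≈ 163.8*I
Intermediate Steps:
m(D) = -6 + (-8 + D)/(3 + D) (m(D) = -6 + (D - 8)/(D + 3) = -6 + (-8 + D)/(3 + D))
√(-26680 + B(m(13))) = √(-26680 - 151) = √(-26831) = I*√26831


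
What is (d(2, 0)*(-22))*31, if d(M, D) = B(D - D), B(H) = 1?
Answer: -682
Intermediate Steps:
d(M, D) = 1
(d(2, 0)*(-22))*31 = (1*(-22))*31 = -22*31 = -682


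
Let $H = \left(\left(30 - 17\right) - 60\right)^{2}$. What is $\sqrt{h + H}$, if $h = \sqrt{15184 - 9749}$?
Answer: $\sqrt{2209 + \sqrt{5435}} \approx 47.778$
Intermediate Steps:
$h = \sqrt{5435} \approx 73.722$
$H = 2209$ ($H = \left(\left(30 - 17\right) - 60\right)^{2} = \left(13 - 60\right)^{2} = \left(-47\right)^{2} = 2209$)
$\sqrt{h + H} = \sqrt{\sqrt{5435} + 2209} = \sqrt{2209 + \sqrt{5435}}$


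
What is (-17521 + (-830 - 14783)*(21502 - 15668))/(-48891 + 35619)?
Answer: 30367921/4424 ≈ 6864.4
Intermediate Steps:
(-17521 + (-830 - 14783)*(21502 - 15668))/(-48891 + 35619) = (-17521 - 15613*5834)/(-13272) = (-17521 - 91086242)*(-1/13272) = -91103763*(-1/13272) = 30367921/4424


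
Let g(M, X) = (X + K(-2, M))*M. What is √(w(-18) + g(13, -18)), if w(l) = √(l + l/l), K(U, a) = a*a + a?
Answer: √(2132 + I*√17) ≈ 46.174 + 0.0446*I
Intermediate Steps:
K(U, a) = a + a² (K(U, a) = a² + a = a + a²)
w(l) = √(1 + l) (w(l) = √(l + 1) = √(1 + l))
g(M, X) = M*(X + M*(1 + M)) (g(M, X) = (X + M*(1 + M))*M = M*(X + M*(1 + M)))
√(w(-18) + g(13, -18)) = √(√(1 - 18) + 13*(-18 + 13*(1 + 13))) = √(√(-17) + 13*(-18 + 13*14)) = √(I*√17 + 13*(-18 + 182)) = √(I*√17 + 13*164) = √(I*√17 + 2132) = √(2132 + I*√17)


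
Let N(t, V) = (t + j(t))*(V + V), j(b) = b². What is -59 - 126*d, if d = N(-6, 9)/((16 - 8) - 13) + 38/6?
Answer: 12751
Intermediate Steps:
N(t, V) = 2*V*(t + t²) (N(t, V) = (t + t²)*(V + V) = (t + t²)*(2*V) = 2*V*(t + t²))
d = -305/3 (d = (2*9*(-6)*(1 - 6))/((16 - 8) - 13) + 38/6 = (2*9*(-6)*(-5))/(8 - 13) + 38*(⅙) = 540/(-5) + 19/3 = 540*(-⅕) + 19/3 = -108 + 19/3 = -305/3 ≈ -101.67)
-59 - 126*d = -59 - 126*(-305/3) = -59 + 12810 = 12751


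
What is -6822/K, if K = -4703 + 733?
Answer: 3411/1985 ≈ 1.7184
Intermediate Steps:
K = -3970
-6822/K = -6822/(-3970) = -6822*(-1/3970) = 3411/1985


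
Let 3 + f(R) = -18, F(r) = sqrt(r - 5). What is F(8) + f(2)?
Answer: -21 + sqrt(3) ≈ -19.268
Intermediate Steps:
F(r) = sqrt(-5 + r)
f(R) = -21 (f(R) = -3 - 18 = -21)
F(8) + f(2) = sqrt(-5 + 8) - 21 = sqrt(3) - 21 = -21 + sqrt(3)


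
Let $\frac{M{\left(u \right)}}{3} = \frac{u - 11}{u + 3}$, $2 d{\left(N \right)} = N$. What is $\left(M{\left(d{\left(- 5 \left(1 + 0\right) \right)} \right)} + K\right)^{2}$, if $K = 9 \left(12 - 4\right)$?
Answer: $81$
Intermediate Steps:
$d{\left(N \right)} = \frac{N}{2}$
$M{\left(u \right)} = \frac{3 \left(-11 + u\right)}{3 + u}$ ($M{\left(u \right)} = 3 \frac{u - 11}{u + 3} = 3 \frac{-11 + u}{3 + u} = \frac{3 \left(-11 + u\right)}{3 + u}$)
$K = 72$ ($K = 9 \cdot 8 = 72$)
$\left(M{\left(d{\left(- 5 \left(1 + 0\right) \right)} \right)} + K\right)^{2} = \left(\frac{3 \left(-11 + \frac{\left(-5\right) \left(1 + 0\right)}{2}\right)}{3 + \frac{\left(-5\right) \left(1 + 0\right)}{2}} + 72\right)^{2} = \left(\frac{3 \left(-11 + \frac{\left(-5\right) 1}{2}\right)}{3 + \frac{\left(-5\right) 1}{2}} + 72\right)^{2} = \left(\frac{3 \left(-11 + \frac{1}{2} \left(-5\right)\right)}{3 + \frac{1}{2} \left(-5\right)} + 72\right)^{2} = \left(\frac{3 \left(-11 - \frac{5}{2}\right)}{3 - \frac{5}{2}} + 72\right)^{2} = \left(3 \frac{1}{\frac{1}{2}} \left(- \frac{27}{2}\right) + 72\right)^{2} = \left(3 \cdot 2 \left(- \frac{27}{2}\right) + 72\right)^{2} = \left(-81 + 72\right)^{2} = \left(-9\right)^{2} = 81$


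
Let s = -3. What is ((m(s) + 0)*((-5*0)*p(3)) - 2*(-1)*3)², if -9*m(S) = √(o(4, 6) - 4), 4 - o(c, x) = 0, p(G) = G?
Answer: 36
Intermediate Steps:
o(c, x) = 4 (o(c, x) = 4 - 1*0 = 4 + 0 = 4)
m(S) = 0 (m(S) = -√(4 - 4)/9 = -√0/9 = -⅑*0 = 0)
((m(s) + 0)*((-5*0)*p(3)) - 2*(-1)*3)² = ((0 + 0)*(-5*0*3) - 2*(-1)*3)² = (0*(0*3) + 2*3)² = (0*0 + 6)² = (0 + 6)² = 6² = 36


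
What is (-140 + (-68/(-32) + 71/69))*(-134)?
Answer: 5061113/276 ≈ 18337.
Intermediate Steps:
(-140 + (-68/(-32) + 71/69))*(-134) = (-140 + (-68*(-1/32) + 71*(1/69)))*(-134) = (-140 + (17/8 + 71/69))*(-134) = (-140 + 1741/552)*(-134) = -75539/552*(-134) = 5061113/276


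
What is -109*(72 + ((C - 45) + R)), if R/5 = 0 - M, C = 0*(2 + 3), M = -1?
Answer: -3488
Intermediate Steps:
C = 0 (C = 0*5 = 0)
R = 5 (R = 5*(0 - 1*(-1)) = 5*(0 + 1) = 5*1 = 5)
-109*(72 + ((C - 45) + R)) = -109*(72 + ((0 - 45) + 5)) = -109*(72 + (-45 + 5)) = -109*(72 - 40) = -109*32 = -3488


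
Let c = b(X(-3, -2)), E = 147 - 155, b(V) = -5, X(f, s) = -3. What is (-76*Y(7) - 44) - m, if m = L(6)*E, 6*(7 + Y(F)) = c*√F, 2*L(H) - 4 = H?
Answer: 528 + 190*√7/3 ≈ 695.56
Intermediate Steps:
L(H) = 2 + H/2
E = -8
c = -5
Y(F) = -7 - 5*√F/6 (Y(F) = -7 + (-5*√F)/6 = -7 - 5*√F/6)
m = -40 (m = (2 + (½)*6)*(-8) = (2 + 3)*(-8) = 5*(-8) = -40)
(-76*Y(7) - 44) - m = (-76*(-7 - 5*√7/6) - 44) - 1*(-40) = ((532 + 190*√7/3) - 44) + 40 = (488 + 190*√7/3) + 40 = 528 + 190*√7/3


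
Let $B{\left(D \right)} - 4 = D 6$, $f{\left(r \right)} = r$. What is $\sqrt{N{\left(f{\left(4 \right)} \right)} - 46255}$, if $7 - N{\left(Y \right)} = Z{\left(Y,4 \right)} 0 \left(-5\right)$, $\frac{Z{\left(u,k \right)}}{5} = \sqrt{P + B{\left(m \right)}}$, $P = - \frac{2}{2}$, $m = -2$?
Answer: $2 i \sqrt{11562} \approx 215.05 i$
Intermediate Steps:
$B{\left(D \right)} = 4 + 6 D$ ($B{\left(D \right)} = 4 + D 6 = 4 + 6 D$)
$P = -1$ ($P = \left(-2\right) \frac{1}{2} = -1$)
$Z{\left(u,k \right)} = 15 i$ ($Z{\left(u,k \right)} = 5 \sqrt{-1 + \left(4 + 6 \left(-2\right)\right)} = 5 \sqrt{-1 + \left(4 - 12\right)} = 5 \sqrt{-1 - 8} = 5 \sqrt{-9} = 5 \cdot 3 i = 15 i$)
$N{\left(Y \right)} = 7$ ($N{\left(Y \right)} = 7 - 15 i 0 \left(-5\right) = 7 - 0 \left(-5\right) = 7 - 0 = 7 + 0 = 7$)
$\sqrt{N{\left(f{\left(4 \right)} \right)} - 46255} = \sqrt{7 - 46255} = \sqrt{-46248} = 2 i \sqrt{11562}$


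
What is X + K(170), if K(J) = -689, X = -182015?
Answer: -182704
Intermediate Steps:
X + K(170) = -182015 - 689 = -182704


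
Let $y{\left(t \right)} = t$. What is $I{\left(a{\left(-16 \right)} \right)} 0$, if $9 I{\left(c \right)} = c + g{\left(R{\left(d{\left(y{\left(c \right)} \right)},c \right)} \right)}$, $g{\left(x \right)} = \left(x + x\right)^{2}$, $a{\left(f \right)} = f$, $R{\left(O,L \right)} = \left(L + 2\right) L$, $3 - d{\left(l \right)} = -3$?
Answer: $0$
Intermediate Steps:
$d{\left(l \right)} = 6$ ($d{\left(l \right)} = 3 - -3 = 3 + 3 = 6$)
$R{\left(O,L \right)} = L \left(2 + L\right)$ ($R{\left(O,L \right)} = \left(2 + L\right) L = L \left(2 + L\right)$)
$g{\left(x \right)} = 4 x^{2}$ ($g{\left(x \right)} = \left(2 x\right)^{2} = 4 x^{2}$)
$I{\left(c \right)} = \frac{c}{9} + \frac{4 c^{2} \left(2 + c\right)^{2}}{9}$ ($I{\left(c \right)} = \frac{c + 4 \left(c \left(2 + c\right)\right)^{2}}{9} = \frac{c + 4 c^{2} \left(2 + c\right)^{2}}{9} = \frac{c}{9} + \frac{4 c^{2} \left(2 + c\right)^{2}}{9}$)
$I{\left(a{\left(-16 \right)} \right)} 0 = \frac{1}{9} \left(-16\right) \left(1 + 4 \left(-16\right) \left(2 - 16\right)^{2}\right) 0 = \frac{1}{9} \left(-16\right) \left(1 + 4 \left(-16\right) \left(-14\right)^{2}\right) 0 = \frac{1}{9} \left(-16\right) \left(1 + 4 \left(-16\right) 196\right) 0 = \frac{1}{9} \left(-16\right) \left(1 - 12544\right) 0 = \frac{1}{9} \left(-16\right) \left(-12543\right) 0 = \frac{66896}{3} \cdot 0 = 0$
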